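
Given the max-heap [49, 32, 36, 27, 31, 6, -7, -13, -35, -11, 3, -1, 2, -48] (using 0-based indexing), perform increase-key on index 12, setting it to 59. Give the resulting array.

[59, 32, 49, 27, 31, 36, -7, -13, -35, -11, 3, -1, 6, -48]

set index 12 from 2 to 59 → [49, 32, 36, 27, 31, 6, -7, -13, -35, -11, 3, -1, 59, -48]
59 > parent 6 at index 5, swap → [49, 32, 36, 27, 31, 59, -7, -13, -35, -11, 3, -1, 6, -48]
59 > parent 36 at index 2, swap → [49, 32, 59, 27, 31, 36, -7, -13, -35, -11, 3, -1, 6, -48]
59 > parent 49 at index 0, swap → [59, 32, 49, 27, 31, 36, -7, -13, -35, -11, 3, -1, 6, -48]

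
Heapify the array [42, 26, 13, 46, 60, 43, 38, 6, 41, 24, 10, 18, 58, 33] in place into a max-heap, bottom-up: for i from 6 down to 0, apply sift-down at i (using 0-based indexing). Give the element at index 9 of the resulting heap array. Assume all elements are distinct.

sift down from index 6: already satisfies heap property
sift down from index 5:
  43 vs larger child 58 at index 12, swap → [42, 26, 13, 46, 60, 58, 38, 6, 41, 24, 10, 18, 43, 33]
sift down from index 4: already satisfies heap property
sift down from index 3: already satisfies heap property
sift down from index 2:
  13 vs larger child 58 at index 5, swap → [42, 26, 58, 46, 60, 13, 38, 6, 41, 24, 10, 18, 43, 33]
  13 vs larger child 43 at index 12, swap → [42, 26, 58, 46, 60, 43, 38, 6, 41, 24, 10, 18, 13, 33]
sift down from index 1:
  26 vs larger child 60 at index 4, swap → [42, 60, 58, 46, 26, 43, 38, 6, 41, 24, 10, 18, 13, 33]
sift down from index 0:
  42 vs larger child 60 at index 1, swap → [60, 42, 58, 46, 26, 43, 38, 6, 41, 24, 10, 18, 13, 33]
  42 vs larger child 46 at index 3, swap → [60, 46, 58, 42, 26, 43, 38, 6, 41, 24, 10, 18, 13, 33]
resulting array: [60, 46, 58, 42, 26, 43, 38, 6, 41, 24, 10, 18, 13, 33]

24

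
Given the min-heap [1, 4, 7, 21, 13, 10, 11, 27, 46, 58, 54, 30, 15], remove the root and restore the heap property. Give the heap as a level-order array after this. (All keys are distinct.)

remove root 1; move last element 15 to root → [15, 4, 7, 21, 13, 10, 11, 27, 46, 58, 54, 30]
15 vs smaller child 4 at index 1, swap → [4, 15, 7, 21, 13, 10, 11, 27, 46, 58, 54, 30]
15 vs smaller child 13 at index 4, swap → [4, 13, 7, 21, 15, 10, 11, 27, 46, 58, 54, 30]

[4, 13, 7, 21, 15, 10, 11, 27, 46, 58, 54, 30]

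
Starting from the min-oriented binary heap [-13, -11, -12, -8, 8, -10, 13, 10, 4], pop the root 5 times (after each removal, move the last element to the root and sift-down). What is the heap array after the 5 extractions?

extract-min #1 returns -13:
  remove root -13; move last element 4 to root → [4, -11, -12, -8, 8, -10, 13, 10]
  4 vs smaller child -12 at index 2, swap → [-12, -11, 4, -8, 8, -10, 13, 10]
  4 vs smaller child -10 at index 5, swap → [-12, -11, -10, -8, 8, 4, 13, 10]
extract-min #2 returns -12:
  remove root -12; move last element 10 to root → [10, -11, -10, -8, 8, 4, 13]
  10 vs smaller child -11 at index 1, swap → [-11, 10, -10, -8, 8, 4, 13]
  10 vs smaller child -8 at index 3, swap → [-11, -8, -10, 10, 8, 4, 13]
extract-min #3 returns -11:
  remove root -11; move last element 13 to root → [13, -8, -10, 10, 8, 4]
  13 vs smaller child -10 at index 2, swap → [-10, -8, 13, 10, 8, 4]
  13 vs only child 4 at index 5, swap → [-10, -8, 4, 10, 8, 13]
extract-min #4 returns -10:
  remove root -10; move last element 13 to root → [13, -8, 4, 10, 8]
  13 vs smaller child -8 at index 1, swap → [-8, 13, 4, 10, 8]
  13 vs smaller child 8 at index 4, swap → [-8, 8, 4, 10, 13]
extract-min #5 returns -8:
  remove root -8; move last element 13 to root → [13, 8, 4, 10]
  13 vs smaller child 4 at index 2, swap → [4, 8, 13, 10]

[4, 8, 13, 10]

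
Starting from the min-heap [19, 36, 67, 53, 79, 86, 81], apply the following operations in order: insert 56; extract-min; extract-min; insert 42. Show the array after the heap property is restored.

[42, 56, 53, 81, 79, 86, 67]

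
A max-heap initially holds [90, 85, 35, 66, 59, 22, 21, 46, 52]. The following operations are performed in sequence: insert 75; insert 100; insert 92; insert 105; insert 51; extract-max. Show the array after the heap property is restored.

insert 75:
  append 75 at index 9 → [90, 85, 35, 66, 59, 22, 21, 46, 52, 75]
  75 > parent 59 at index 4, swap → [90, 85, 35, 66, 75, 22, 21, 46, 52, 59]
insert 100:
  append 100 at index 10 → [90, 85, 35, 66, 75, 22, 21, 46, 52, 59, 100]
  100 > parent 75 at index 4, swap → [90, 85, 35, 66, 100, 22, 21, 46, 52, 59, 75]
  100 > parent 85 at index 1, swap → [90, 100, 35, 66, 85, 22, 21, 46, 52, 59, 75]
  100 > parent 90 at index 0, swap → [100, 90, 35, 66, 85, 22, 21, 46, 52, 59, 75]
insert 92:
  append 92 at index 11 → [100, 90, 35, 66, 85, 22, 21, 46, 52, 59, 75, 92]
  92 > parent 22 at index 5, swap → [100, 90, 35, 66, 85, 92, 21, 46, 52, 59, 75, 22]
  92 > parent 35 at index 2, swap → [100, 90, 92, 66, 85, 35, 21, 46, 52, 59, 75, 22]
insert 105:
  append 105 at index 12 → [100, 90, 92, 66, 85, 35, 21, 46, 52, 59, 75, 22, 105]
  105 > parent 35 at index 5, swap → [100, 90, 92, 66, 85, 105, 21, 46, 52, 59, 75, 22, 35]
  105 > parent 92 at index 2, swap → [100, 90, 105, 66, 85, 92, 21, 46, 52, 59, 75, 22, 35]
  105 > parent 100 at index 0, swap → [105, 90, 100, 66, 85, 92, 21, 46, 52, 59, 75, 22, 35]
insert 51:
  append 51 at index 13 → [105, 90, 100, 66, 85, 92, 21, 46, 52, 59, 75, 22, 35, 51]
  51 > parent 21 at index 6, swap → [105, 90, 100, 66, 85, 92, 51, 46, 52, 59, 75, 22, 35, 21]
extract-max → returns 105:
  remove root 105; move last element 21 to root → [21, 90, 100, 66, 85, 92, 51, 46, 52, 59, 75, 22, 35]
  21 vs larger child 100 at index 2, swap → [100, 90, 21, 66, 85, 92, 51, 46, 52, 59, 75, 22, 35]
  21 vs larger child 92 at index 5, swap → [100, 90, 92, 66, 85, 21, 51, 46, 52, 59, 75, 22, 35]
  21 vs larger child 35 at index 12, swap → [100, 90, 92, 66, 85, 35, 51, 46, 52, 59, 75, 22, 21]

[100, 90, 92, 66, 85, 35, 51, 46, 52, 59, 75, 22, 21]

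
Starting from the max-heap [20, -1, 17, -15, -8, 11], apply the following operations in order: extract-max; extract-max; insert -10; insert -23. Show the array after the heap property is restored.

extract-max → returns 20:
  remove root 20; move last element 11 to root → [11, -1, 17, -15, -8]
  11 vs larger child 17 at index 2, swap → [17, -1, 11, -15, -8]
extract-max → returns 17:
  remove root 17; move last element -8 to root → [-8, -1, 11, -15]
  -8 vs larger child 11 at index 2, swap → [11, -1, -8, -15]
insert -10:
  append -10 at index 4 → [11, -1, -8, -15, -10] (no swap needed)
insert -23:
  append -23 at index 5 → [11, -1, -8, -15, -10, -23] (no swap needed)

[11, -1, -8, -15, -10, -23]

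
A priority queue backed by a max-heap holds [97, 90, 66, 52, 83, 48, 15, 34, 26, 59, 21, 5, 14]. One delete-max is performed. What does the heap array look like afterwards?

remove root 97; move last element 14 to root → [14, 90, 66, 52, 83, 48, 15, 34, 26, 59, 21, 5]
14 vs larger child 90 at index 1, swap → [90, 14, 66, 52, 83, 48, 15, 34, 26, 59, 21, 5]
14 vs larger child 83 at index 4, swap → [90, 83, 66, 52, 14, 48, 15, 34, 26, 59, 21, 5]
14 vs larger child 59 at index 9, swap → [90, 83, 66, 52, 59, 48, 15, 34, 26, 14, 21, 5]

[90, 83, 66, 52, 59, 48, 15, 34, 26, 14, 21, 5]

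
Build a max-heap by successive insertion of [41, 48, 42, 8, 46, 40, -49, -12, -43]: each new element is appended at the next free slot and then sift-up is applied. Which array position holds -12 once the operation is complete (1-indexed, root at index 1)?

8

Insert 41:
  append 41 at index 1 → [41] (no swap needed)
Insert 48:
  append 48 at index 2 → [41, 48]
  48 > parent 41 at index 1, swap → [48, 41]
Insert 42:
  append 42 at index 3 → [48, 41, 42] (no swap needed)
Insert 8:
  append 8 at index 4 → [48, 41, 42, 8] (no swap needed)
Insert 46:
  append 46 at index 5 → [48, 41, 42, 8, 46]
  46 > parent 41 at index 2, swap → [48, 46, 42, 8, 41]
Insert 40:
  append 40 at index 6 → [48, 46, 42, 8, 41, 40] (no swap needed)
Insert -49:
  append -49 at index 7 → [48, 46, 42, 8, 41, 40, -49] (no swap needed)
Insert -12:
  append -12 at index 8 → [48, 46, 42, 8, 41, 40, -49, -12] (no swap needed)
Insert -43:
  append -43 at index 9 → [48, 46, 42, 8, 41, 40, -49, -12, -43] (no swap needed)
resulting array: [48, 46, 42, 8, 41, 40, -49, -12, -43]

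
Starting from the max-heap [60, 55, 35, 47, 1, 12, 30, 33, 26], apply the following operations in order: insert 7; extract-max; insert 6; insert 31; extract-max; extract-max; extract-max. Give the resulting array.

insert 7:
  append 7 at index 9 → [60, 55, 35, 47, 1, 12, 30, 33, 26, 7]
  7 > parent 1 at index 4, swap → [60, 55, 35, 47, 7, 12, 30, 33, 26, 1]
extract-max → returns 60:
  remove root 60; move last element 1 to root → [1, 55, 35, 47, 7, 12, 30, 33, 26]
  1 vs larger child 55 at index 1, swap → [55, 1, 35, 47, 7, 12, 30, 33, 26]
  1 vs larger child 47 at index 3, swap → [55, 47, 35, 1, 7, 12, 30, 33, 26]
  1 vs larger child 33 at index 7, swap → [55, 47, 35, 33, 7, 12, 30, 1, 26]
insert 6:
  append 6 at index 9 → [55, 47, 35, 33, 7, 12, 30, 1, 26, 6] (no swap needed)
insert 31:
  append 31 at index 10 → [55, 47, 35, 33, 7, 12, 30, 1, 26, 6, 31]
  31 > parent 7 at index 4, swap → [55, 47, 35, 33, 31, 12, 30, 1, 26, 6, 7]
extract-max → returns 55:
  remove root 55; move last element 7 to root → [7, 47, 35, 33, 31, 12, 30, 1, 26, 6]
  7 vs larger child 47 at index 1, swap → [47, 7, 35, 33, 31, 12, 30, 1, 26, 6]
  7 vs larger child 33 at index 3, swap → [47, 33, 35, 7, 31, 12, 30, 1, 26, 6]
  7 vs larger child 26 at index 8, swap → [47, 33, 35, 26, 31, 12, 30, 1, 7, 6]
extract-max → returns 47:
  remove root 47; move last element 6 to root → [6, 33, 35, 26, 31, 12, 30, 1, 7]
  6 vs larger child 35 at index 2, swap → [35, 33, 6, 26, 31, 12, 30, 1, 7]
  6 vs larger child 30 at index 6, swap → [35, 33, 30, 26, 31, 12, 6, 1, 7]
extract-max → returns 35:
  remove root 35; move last element 7 to root → [7, 33, 30, 26, 31, 12, 6, 1]
  7 vs larger child 33 at index 1, swap → [33, 7, 30, 26, 31, 12, 6, 1]
  7 vs larger child 31 at index 4, swap → [33, 31, 30, 26, 7, 12, 6, 1]

[33, 31, 30, 26, 7, 12, 6, 1]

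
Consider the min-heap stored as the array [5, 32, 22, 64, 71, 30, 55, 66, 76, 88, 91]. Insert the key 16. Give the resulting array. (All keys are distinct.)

[5, 32, 16, 64, 71, 22, 55, 66, 76, 88, 91, 30]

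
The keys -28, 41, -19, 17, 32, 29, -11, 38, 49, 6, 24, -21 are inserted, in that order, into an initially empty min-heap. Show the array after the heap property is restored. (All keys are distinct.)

[-28, 6, -21, 38, 17, -19, -11, 41, 49, 32, 24, 29]

Insert -28:
  append -28 at index 0 → [-28] (no swap needed)
Insert 41:
  append 41 at index 1 → [-28, 41] (no swap needed)
Insert -19:
  append -19 at index 2 → [-28, 41, -19] (no swap needed)
Insert 17:
  append 17 at index 3 → [-28, 41, -19, 17]
  17 < parent 41 at index 1, swap → [-28, 17, -19, 41]
Insert 32:
  append 32 at index 4 → [-28, 17, -19, 41, 32] (no swap needed)
Insert 29:
  append 29 at index 5 → [-28, 17, -19, 41, 32, 29] (no swap needed)
Insert -11:
  append -11 at index 6 → [-28, 17, -19, 41, 32, 29, -11] (no swap needed)
Insert 38:
  append 38 at index 7 → [-28, 17, -19, 41, 32, 29, -11, 38]
  38 < parent 41 at index 3, swap → [-28, 17, -19, 38, 32, 29, -11, 41]
Insert 49:
  append 49 at index 8 → [-28, 17, -19, 38, 32, 29, -11, 41, 49] (no swap needed)
Insert 6:
  append 6 at index 9 → [-28, 17, -19, 38, 32, 29, -11, 41, 49, 6]
  6 < parent 32 at index 4, swap → [-28, 17, -19, 38, 6, 29, -11, 41, 49, 32]
  6 < parent 17 at index 1, swap → [-28, 6, -19, 38, 17, 29, -11, 41, 49, 32]
Insert 24:
  append 24 at index 10 → [-28, 6, -19, 38, 17, 29, -11, 41, 49, 32, 24] (no swap needed)
Insert -21:
  append -21 at index 11 → [-28, 6, -19, 38, 17, 29, -11, 41, 49, 32, 24, -21]
  -21 < parent 29 at index 5, swap → [-28, 6, -19, 38, 17, -21, -11, 41, 49, 32, 24, 29]
  -21 < parent -19 at index 2, swap → [-28, 6, -21, 38, 17, -19, -11, 41, 49, 32, 24, 29]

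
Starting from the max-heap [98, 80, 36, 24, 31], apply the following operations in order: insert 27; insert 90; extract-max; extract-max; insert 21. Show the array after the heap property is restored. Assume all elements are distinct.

insert 27:
  append 27 at index 5 → [98, 80, 36, 24, 31, 27] (no swap needed)
insert 90:
  append 90 at index 6 → [98, 80, 36, 24, 31, 27, 90]
  90 > parent 36 at index 2, swap → [98, 80, 90, 24, 31, 27, 36]
extract-max → returns 98:
  remove root 98; move last element 36 to root → [36, 80, 90, 24, 31, 27]
  36 vs larger child 90 at index 2, swap → [90, 80, 36, 24, 31, 27]
extract-max → returns 90:
  remove root 90; move last element 27 to root → [27, 80, 36, 24, 31]
  27 vs larger child 80 at index 1, swap → [80, 27, 36, 24, 31]
  27 vs larger child 31 at index 4, swap → [80, 31, 36, 24, 27]
insert 21:
  append 21 at index 5 → [80, 31, 36, 24, 27, 21] (no swap needed)

[80, 31, 36, 24, 27, 21]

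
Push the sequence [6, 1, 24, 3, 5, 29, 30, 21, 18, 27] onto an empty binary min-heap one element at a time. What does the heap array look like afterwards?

Insert 6:
  append 6 at index 0 → [6] (no swap needed)
Insert 1:
  append 1 at index 1 → [6, 1]
  1 < parent 6 at index 0, swap → [1, 6]
Insert 24:
  append 24 at index 2 → [1, 6, 24] (no swap needed)
Insert 3:
  append 3 at index 3 → [1, 6, 24, 3]
  3 < parent 6 at index 1, swap → [1, 3, 24, 6]
Insert 5:
  append 5 at index 4 → [1, 3, 24, 6, 5] (no swap needed)
Insert 29:
  append 29 at index 5 → [1, 3, 24, 6, 5, 29] (no swap needed)
Insert 30:
  append 30 at index 6 → [1, 3, 24, 6, 5, 29, 30] (no swap needed)
Insert 21:
  append 21 at index 7 → [1, 3, 24, 6, 5, 29, 30, 21] (no swap needed)
Insert 18:
  append 18 at index 8 → [1, 3, 24, 6, 5, 29, 30, 21, 18] (no swap needed)
Insert 27:
  append 27 at index 9 → [1, 3, 24, 6, 5, 29, 30, 21, 18, 27] (no swap needed)

[1, 3, 24, 6, 5, 29, 30, 21, 18, 27]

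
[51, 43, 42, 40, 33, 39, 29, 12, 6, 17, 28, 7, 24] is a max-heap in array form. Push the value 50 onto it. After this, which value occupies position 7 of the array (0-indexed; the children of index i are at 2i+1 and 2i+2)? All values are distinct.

append 50 at index 13 → [51, 43, 42, 40, 33, 39, 29, 12, 6, 17, 28, 7, 24, 50]
50 > parent 29 at index 6, swap → [51, 43, 42, 40, 33, 39, 50, 12, 6, 17, 28, 7, 24, 29]
50 > parent 42 at index 2, swap → [51, 43, 50, 40, 33, 39, 42, 12, 6, 17, 28, 7, 24, 29]
resulting array: [51, 43, 50, 40, 33, 39, 42, 12, 6, 17, 28, 7, 24, 29]

12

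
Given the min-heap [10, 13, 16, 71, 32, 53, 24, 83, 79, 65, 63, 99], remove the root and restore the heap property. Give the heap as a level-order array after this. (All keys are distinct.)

[13, 32, 16, 71, 63, 53, 24, 83, 79, 65, 99]

remove root 10; move last element 99 to root → [99, 13, 16, 71, 32, 53, 24, 83, 79, 65, 63]
99 vs smaller child 13 at index 1, swap → [13, 99, 16, 71, 32, 53, 24, 83, 79, 65, 63]
99 vs smaller child 32 at index 4, swap → [13, 32, 16, 71, 99, 53, 24, 83, 79, 65, 63]
99 vs smaller child 63 at index 10, swap → [13, 32, 16, 71, 63, 53, 24, 83, 79, 65, 99]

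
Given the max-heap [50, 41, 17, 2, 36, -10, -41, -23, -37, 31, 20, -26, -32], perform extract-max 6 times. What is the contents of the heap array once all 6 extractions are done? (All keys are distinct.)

extract-max #1 returns 50:
  remove root 50; move last element -32 to root → [-32, 41, 17, 2, 36, -10, -41, -23, -37, 31, 20, -26]
  -32 vs larger child 41 at index 1, swap → [41, -32, 17, 2, 36, -10, -41, -23, -37, 31, 20, -26]
  -32 vs larger child 36 at index 4, swap → [41, 36, 17, 2, -32, -10, -41, -23, -37, 31, 20, -26]
  -32 vs larger child 31 at index 9, swap → [41, 36, 17, 2, 31, -10, -41, -23, -37, -32, 20, -26]
extract-max #2 returns 41:
  remove root 41; move last element -26 to root → [-26, 36, 17, 2, 31, -10, -41, -23, -37, -32, 20]
  -26 vs larger child 36 at index 1, swap → [36, -26, 17, 2, 31, -10, -41, -23, -37, -32, 20]
  -26 vs larger child 31 at index 4, swap → [36, 31, 17, 2, -26, -10, -41, -23, -37, -32, 20]
  -26 vs larger child 20 at index 10, swap → [36, 31, 17, 2, 20, -10, -41, -23, -37, -32, -26]
extract-max #3 returns 36:
  remove root 36; move last element -26 to root → [-26, 31, 17, 2, 20, -10, -41, -23, -37, -32]
  -26 vs larger child 31 at index 1, swap → [31, -26, 17, 2, 20, -10, -41, -23, -37, -32]
  -26 vs larger child 20 at index 4, swap → [31, 20, 17, 2, -26, -10, -41, -23, -37, -32]
extract-max #4 returns 31:
  remove root 31; move last element -32 to root → [-32, 20, 17, 2, -26, -10, -41, -23, -37]
  -32 vs larger child 20 at index 1, swap → [20, -32, 17, 2, -26, -10, -41, -23, -37]
  -32 vs larger child 2 at index 3, swap → [20, 2, 17, -32, -26, -10, -41, -23, -37]
  -32 vs larger child -23 at index 7, swap → [20, 2, 17, -23, -26, -10, -41, -32, -37]
extract-max #5 returns 20:
  remove root 20; move last element -37 to root → [-37, 2, 17, -23, -26, -10, -41, -32]
  -37 vs larger child 17 at index 2, swap → [17, 2, -37, -23, -26, -10, -41, -32]
  -37 vs larger child -10 at index 5, swap → [17, 2, -10, -23, -26, -37, -41, -32]
extract-max #6 returns 17:
  remove root 17; move last element -32 to root → [-32, 2, -10, -23, -26, -37, -41]
  -32 vs larger child 2 at index 1, swap → [2, -32, -10, -23, -26, -37, -41]
  -32 vs larger child -23 at index 3, swap → [2, -23, -10, -32, -26, -37, -41]

[2, -23, -10, -32, -26, -37, -41]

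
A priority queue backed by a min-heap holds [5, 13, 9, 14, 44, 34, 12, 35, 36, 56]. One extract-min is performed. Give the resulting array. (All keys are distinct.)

[9, 13, 12, 14, 44, 34, 56, 35, 36]

remove root 5; move last element 56 to root → [56, 13, 9, 14, 44, 34, 12, 35, 36]
56 vs smaller child 9 at index 2, swap → [9, 13, 56, 14, 44, 34, 12, 35, 36]
56 vs smaller child 12 at index 6, swap → [9, 13, 12, 14, 44, 34, 56, 35, 36]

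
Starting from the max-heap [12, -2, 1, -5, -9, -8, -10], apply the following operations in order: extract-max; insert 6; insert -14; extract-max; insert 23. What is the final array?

[23, 1, -8, -2, -9, -10, -14, -5]

extract-max → returns 12:
  remove root 12; move last element -10 to root → [-10, -2, 1, -5, -9, -8]
  -10 vs larger child 1 at index 2, swap → [1, -2, -10, -5, -9, -8]
  -10 vs only child -8 at index 5, swap → [1, -2, -8, -5, -9, -10]
insert 6:
  append 6 at index 6 → [1, -2, -8, -5, -9, -10, 6]
  6 > parent -8 at index 2, swap → [1, -2, 6, -5, -9, -10, -8]
  6 > parent 1 at index 0, swap → [6, -2, 1, -5, -9, -10, -8]
insert -14:
  append -14 at index 7 → [6, -2, 1, -5, -9, -10, -8, -14] (no swap needed)
extract-max → returns 6:
  remove root 6; move last element -14 to root → [-14, -2, 1, -5, -9, -10, -8]
  -14 vs larger child 1 at index 2, swap → [1, -2, -14, -5, -9, -10, -8]
  -14 vs larger child -8 at index 6, swap → [1, -2, -8, -5, -9, -10, -14]
insert 23:
  append 23 at index 7 → [1, -2, -8, -5, -9, -10, -14, 23]
  23 > parent -5 at index 3, swap → [1, -2, -8, 23, -9, -10, -14, -5]
  23 > parent -2 at index 1, swap → [1, 23, -8, -2, -9, -10, -14, -5]
  23 > parent 1 at index 0, swap → [23, 1, -8, -2, -9, -10, -14, -5]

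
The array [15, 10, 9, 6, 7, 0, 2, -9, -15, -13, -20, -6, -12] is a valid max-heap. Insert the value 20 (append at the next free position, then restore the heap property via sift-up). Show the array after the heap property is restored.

append 20 at index 13 → [15, 10, 9, 6, 7, 0, 2, -9, -15, -13, -20, -6, -12, 20]
20 > parent 2 at index 6, swap → [15, 10, 9, 6, 7, 0, 20, -9, -15, -13, -20, -6, -12, 2]
20 > parent 9 at index 2, swap → [15, 10, 20, 6, 7, 0, 9, -9, -15, -13, -20, -6, -12, 2]
20 > parent 15 at index 0, swap → [20, 10, 15, 6, 7, 0, 9, -9, -15, -13, -20, -6, -12, 2]

[20, 10, 15, 6, 7, 0, 9, -9, -15, -13, -20, -6, -12, 2]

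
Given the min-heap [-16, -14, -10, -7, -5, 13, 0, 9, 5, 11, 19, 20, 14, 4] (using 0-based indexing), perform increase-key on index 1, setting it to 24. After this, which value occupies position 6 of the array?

0

set index 1 from -14 to 24 → [-16, 24, -10, -7, -5, 13, 0, 9, 5, 11, 19, 20, 14, 4]
24 vs smaller child -7 at index 3, swap → [-16, -7, -10, 24, -5, 13, 0, 9, 5, 11, 19, 20, 14, 4]
24 vs smaller child 5 at index 8, swap → [-16, -7, -10, 5, -5, 13, 0, 9, 24, 11, 19, 20, 14, 4]
resulting array: [-16, -7, -10, 5, -5, 13, 0, 9, 24, 11, 19, 20, 14, 4]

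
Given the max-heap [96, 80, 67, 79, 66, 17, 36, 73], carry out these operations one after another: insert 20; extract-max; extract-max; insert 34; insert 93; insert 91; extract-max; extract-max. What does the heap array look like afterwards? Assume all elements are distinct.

[79, 73, 67, 34, 66, 17, 36, 20]

insert 20:
  append 20 at index 8 → [96, 80, 67, 79, 66, 17, 36, 73, 20] (no swap needed)
extract-max → returns 96:
  remove root 96; move last element 20 to root → [20, 80, 67, 79, 66, 17, 36, 73]
  20 vs larger child 80 at index 1, swap → [80, 20, 67, 79, 66, 17, 36, 73]
  20 vs larger child 79 at index 3, swap → [80, 79, 67, 20, 66, 17, 36, 73]
  20 vs only child 73 at index 7, swap → [80, 79, 67, 73, 66, 17, 36, 20]
extract-max → returns 80:
  remove root 80; move last element 20 to root → [20, 79, 67, 73, 66, 17, 36]
  20 vs larger child 79 at index 1, swap → [79, 20, 67, 73, 66, 17, 36]
  20 vs larger child 73 at index 3, swap → [79, 73, 67, 20, 66, 17, 36]
insert 34:
  append 34 at index 7 → [79, 73, 67, 20, 66, 17, 36, 34]
  34 > parent 20 at index 3, swap → [79, 73, 67, 34, 66, 17, 36, 20]
insert 93:
  append 93 at index 8 → [79, 73, 67, 34, 66, 17, 36, 20, 93]
  93 > parent 34 at index 3, swap → [79, 73, 67, 93, 66, 17, 36, 20, 34]
  93 > parent 73 at index 1, swap → [79, 93, 67, 73, 66, 17, 36, 20, 34]
  93 > parent 79 at index 0, swap → [93, 79, 67, 73, 66, 17, 36, 20, 34]
insert 91:
  append 91 at index 9 → [93, 79, 67, 73, 66, 17, 36, 20, 34, 91]
  91 > parent 66 at index 4, swap → [93, 79, 67, 73, 91, 17, 36, 20, 34, 66]
  91 > parent 79 at index 1, swap → [93, 91, 67, 73, 79, 17, 36, 20, 34, 66]
extract-max → returns 93:
  remove root 93; move last element 66 to root → [66, 91, 67, 73, 79, 17, 36, 20, 34]
  66 vs larger child 91 at index 1, swap → [91, 66, 67, 73, 79, 17, 36, 20, 34]
  66 vs larger child 79 at index 4, swap → [91, 79, 67, 73, 66, 17, 36, 20, 34]
extract-max → returns 91:
  remove root 91; move last element 34 to root → [34, 79, 67, 73, 66, 17, 36, 20]
  34 vs larger child 79 at index 1, swap → [79, 34, 67, 73, 66, 17, 36, 20]
  34 vs larger child 73 at index 3, swap → [79, 73, 67, 34, 66, 17, 36, 20]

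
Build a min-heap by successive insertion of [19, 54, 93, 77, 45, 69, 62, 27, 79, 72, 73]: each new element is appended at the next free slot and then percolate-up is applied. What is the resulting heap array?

[19, 27, 62, 45, 54, 93, 69, 77, 79, 72, 73]

Insert 19:
  append 19 at index 0 → [19] (no swap needed)
Insert 54:
  append 54 at index 1 → [19, 54] (no swap needed)
Insert 93:
  append 93 at index 2 → [19, 54, 93] (no swap needed)
Insert 77:
  append 77 at index 3 → [19, 54, 93, 77] (no swap needed)
Insert 45:
  append 45 at index 4 → [19, 54, 93, 77, 45]
  45 < parent 54 at index 1, swap → [19, 45, 93, 77, 54]
Insert 69:
  append 69 at index 5 → [19, 45, 93, 77, 54, 69]
  69 < parent 93 at index 2, swap → [19, 45, 69, 77, 54, 93]
Insert 62:
  append 62 at index 6 → [19, 45, 69, 77, 54, 93, 62]
  62 < parent 69 at index 2, swap → [19, 45, 62, 77, 54, 93, 69]
Insert 27:
  append 27 at index 7 → [19, 45, 62, 77, 54, 93, 69, 27]
  27 < parent 77 at index 3, swap → [19, 45, 62, 27, 54, 93, 69, 77]
  27 < parent 45 at index 1, swap → [19, 27, 62, 45, 54, 93, 69, 77]
Insert 79:
  append 79 at index 8 → [19, 27, 62, 45, 54, 93, 69, 77, 79] (no swap needed)
Insert 72:
  append 72 at index 9 → [19, 27, 62, 45, 54, 93, 69, 77, 79, 72] (no swap needed)
Insert 73:
  append 73 at index 10 → [19, 27, 62, 45, 54, 93, 69, 77, 79, 72, 73] (no swap needed)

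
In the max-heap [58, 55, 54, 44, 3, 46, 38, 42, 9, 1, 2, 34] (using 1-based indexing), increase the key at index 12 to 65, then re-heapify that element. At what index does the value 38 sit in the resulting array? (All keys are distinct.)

set index 12 from 34 to 65 → [58, 55, 54, 44, 3, 46, 38, 42, 9, 1, 2, 65]
65 > parent 46 at index 6, swap → [58, 55, 54, 44, 3, 65, 38, 42, 9, 1, 2, 46]
65 > parent 54 at index 3, swap → [58, 55, 65, 44, 3, 54, 38, 42, 9, 1, 2, 46]
65 > parent 58 at index 1, swap → [65, 55, 58, 44, 3, 54, 38, 42, 9, 1, 2, 46]
resulting array: [65, 55, 58, 44, 3, 54, 38, 42, 9, 1, 2, 46]

7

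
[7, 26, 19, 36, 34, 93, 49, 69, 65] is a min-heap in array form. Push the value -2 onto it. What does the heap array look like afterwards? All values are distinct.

[-2, 7, 19, 36, 26, 93, 49, 69, 65, 34]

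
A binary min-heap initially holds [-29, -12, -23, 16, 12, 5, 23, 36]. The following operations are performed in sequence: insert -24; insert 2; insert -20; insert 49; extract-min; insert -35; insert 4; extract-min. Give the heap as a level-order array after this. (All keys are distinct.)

[-24, -20, -23, -12, 2, 4, 23, 36, 16, 12, 49, 5]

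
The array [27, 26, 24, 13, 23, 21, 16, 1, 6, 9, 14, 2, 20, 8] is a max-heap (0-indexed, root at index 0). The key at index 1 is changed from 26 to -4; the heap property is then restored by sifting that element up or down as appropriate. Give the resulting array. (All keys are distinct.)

set index 1 from 26 to -4 → [27, -4, 24, 13, 23, 21, 16, 1, 6, 9, 14, 2, 20, 8]
-4 vs larger child 23 at index 4, swap → [27, 23, 24, 13, -4, 21, 16, 1, 6, 9, 14, 2, 20, 8]
-4 vs larger child 14 at index 10, swap → [27, 23, 24, 13, 14, 21, 16, 1, 6, 9, -4, 2, 20, 8]

[27, 23, 24, 13, 14, 21, 16, 1, 6, 9, -4, 2, 20, 8]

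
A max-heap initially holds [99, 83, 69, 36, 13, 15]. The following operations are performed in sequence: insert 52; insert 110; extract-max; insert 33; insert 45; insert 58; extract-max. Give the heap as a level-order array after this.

[83, 58, 69, 45, 13, 15, 52, 33, 36]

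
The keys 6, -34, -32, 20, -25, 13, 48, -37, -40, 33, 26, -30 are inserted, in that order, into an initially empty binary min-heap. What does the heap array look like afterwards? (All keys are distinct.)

Insert 6:
  append 6 at index 0 → [6] (no swap needed)
Insert -34:
  append -34 at index 1 → [6, -34]
  -34 < parent 6 at index 0, swap → [-34, 6]
Insert -32:
  append -32 at index 2 → [-34, 6, -32] (no swap needed)
Insert 20:
  append 20 at index 3 → [-34, 6, -32, 20] (no swap needed)
Insert -25:
  append -25 at index 4 → [-34, 6, -32, 20, -25]
  -25 < parent 6 at index 1, swap → [-34, -25, -32, 20, 6]
Insert 13:
  append 13 at index 5 → [-34, -25, -32, 20, 6, 13] (no swap needed)
Insert 48:
  append 48 at index 6 → [-34, -25, -32, 20, 6, 13, 48] (no swap needed)
Insert -37:
  append -37 at index 7 → [-34, -25, -32, 20, 6, 13, 48, -37]
  -37 < parent 20 at index 3, swap → [-34, -25, -32, -37, 6, 13, 48, 20]
  -37 < parent -25 at index 1, swap → [-34, -37, -32, -25, 6, 13, 48, 20]
  -37 < parent -34 at index 0, swap → [-37, -34, -32, -25, 6, 13, 48, 20]
Insert -40:
  append -40 at index 8 → [-37, -34, -32, -25, 6, 13, 48, 20, -40]
  -40 < parent -25 at index 3, swap → [-37, -34, -32, -40, 6, 13, 48, 20, -25]
  -40 < parent -34 at index 1, swap → [-37, -40, -32, -34, 6, 13, 48, 20, -25]
  -40 < parent -37 at index 0, swap → [-40, -37, -32, -34, 6, 13, 48, 20, -25]
Insert 33:
  append 33 at index 9 → [-40, -37, -32, -34, 6, 13, 48, 20, -25, 33] (no swap needed)
Insert 26:
  append 26 at index 10 → [-40, -37, -32, -34, 6, 13, 48, 20, -25, 33, 26] (no swap needed)
Insert -30:
  append -30 at index 11 → [-40, -37, -32, -34, 6, 13, 48, 20, -25, 33, 26, -30]
  -30 < parent 13 at index 5, swap → [-40, -37, -32, -34, 6, -30, 48, 20, -25, 33, 26, 13]

[-40, -37, -32, -34, 6, -30, 48, 20, -25, 33, 26, 13]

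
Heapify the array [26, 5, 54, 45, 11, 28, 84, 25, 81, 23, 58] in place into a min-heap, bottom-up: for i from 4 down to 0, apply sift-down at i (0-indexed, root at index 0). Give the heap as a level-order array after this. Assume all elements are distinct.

[5, 11, 28, 25, 23, 54, 84, 45, 81, 26, 58]

sift down from index 4: already satisfies heap property
sift down from index 3:
  45 vs smaller child 25 at index 7, swap → [26, 5, 54, 25, 11, 28, 84, 45, 81, 23, 58]
sift down from index 2:
  54 vs smaller child 28 at index 5, swap → [26, 5, 28, 25, 11, 54, 84, 45, 81, 23, 58]
sift down from index 1: already satisfies heap property
sift down from index 0:
  26 vs smaller child 5 at index 1, swap → [5, 26, 28, 25, 11, 54, 84, 45, 81, 23, 58]
  26 vs smaller child 11 at index 4, swap → [5, 11, 28, 25, 26, 54, 84, 45, 81, 23, 58]
  26 vs smaller child 23 at index 9, swap → [5, 11, 28, 25, 23, 54, 84, 45, 81, 26, 58]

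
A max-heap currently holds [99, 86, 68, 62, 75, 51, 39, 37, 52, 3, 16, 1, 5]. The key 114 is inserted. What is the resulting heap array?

append 114 at index 13 → [99, 86, 68, 62, 75, 51, 39, 37, 52, 3, 16, 1, 5, 114]
114 > parent 39 at index 6, swap → [99, 86, 68, 62, 75, 51, 114, 37, 52, 3, 16, 1, 5, 39]
114 > parent 68 at index 2, swap → [99, 86, 114, 62, 75, 51, 68, 37, 52, 3, 16, 1, 5, 39]
114 > parent 99 at index 0, swap → [114, 86, 99, 62, 75, 51, 68, 37, 52, 3, 16, 1, 5, 39]

[114, 86, 99, 62, 75, 51, 68, 37, 52, 3, 16, 1, 5, 39]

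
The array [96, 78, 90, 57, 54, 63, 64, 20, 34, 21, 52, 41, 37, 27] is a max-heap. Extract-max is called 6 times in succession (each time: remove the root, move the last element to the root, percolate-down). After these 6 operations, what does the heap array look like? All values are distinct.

[54, 37, 52, 34, 21, 41, 27, 20]

extract-max #1 returns 96:
  remove root 96; move last element 27 to root → [27, 78, 90, 57, 54, 63, 64, 20, 34, 21, 52, 41, 37]
  27 vs larger child 90 at index 2, swap → [90, 78, 27, 57, 54, 63, 64, 20, 34, 21, 52, 41, 37]
  27 vs larger child 64 at index 6, swap → [90, 78, 64, 57, 54, 63, 27, 20, 34, 21, 52, 41, 37]
extract-max #2 returns 90:
  remove root 90; move last element 37 to root → [37, 78, 64, 57, 54, 63, 27, 20, 34, 21, 52, 41]
  37 vs larger child 78 at index 1, swap → [78, 37, 64, 57, 54, 63, 27, 20, 34, 21, 52, 41]
  37 vs larger child 57 at index 3, swap → [78, 57, 64, 37, 54, 63, 27, 20, 34, 21, 52, 41]
extract-max #3 returns 78:
  remove root 78; move last element 41 to root → [41, 57, 64, 37, 54, 63, 27, 20, 34, 21, 52]
  41 vs larger child 64 at index 2, swap → [64, 57, 41, 37, 54, 63, 27, 20, 34, 21, 52]
  41 vs larger child 63 at index 5, swap → [64, 57, 63, 37, 54, 41, 27, 20, 34, 21, 52]
extract-max #4 returns 64:
  remove root 64; move last element 52 to root → [52, 57, 63, 37, 54, 41, 27, 20, 34, 21]
  52 vs larger child 63 at index 2, swap → [63, 57, 52, 37, 54, 41, 27, 20, 34, 21]
extract-max #5 returns 63:
  remove root 63; move last element 21 to root → [21, 57, 52, 37, 54, 41, 27, 20, 34]
  21 vs larger child 57 at index 1, swap → [57, 21, 52, 37, 54, 41, 27, 20, 34]
  21 vs larger child 54 at index 4, swap → [57, 54, 52, 37, 21, 41, 27, 20, 34]
extract-max #6 returns 57:
  remove root 57; move last element 34 to root → [34, 54, 52, 37, 21, 41, 27, 20]
  34 vs larger child 54 at index 1, swap → [54, 34, 52, 37, 21, 41, 27, 20]
  34 vs larger child 37 at index 3, swap → [54, 37, 52, 34, 21, 41, 27, 20]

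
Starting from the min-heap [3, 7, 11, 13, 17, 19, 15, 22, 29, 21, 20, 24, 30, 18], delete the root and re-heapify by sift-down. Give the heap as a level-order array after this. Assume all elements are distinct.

remove root 3; move last element 18 to root → [18, 7, 11, 13, 17, 19, 15, 22, 29, 21, 20, 24, 30]
18 vs smaller child 7 at index 1, swap → [7, 18, 11, 13, 17, 19, 15, 22, 29, 21, 20, 24, 30]
18 vs smaller child 13 at index 3, swap → [7, 13, 11, 18, 17, 19, 15, 22, 29, 21, 20, 24, 30]

[7, 13, 11, 18, 17, 19, 15, 22, 29, 21, 20, 24, 30]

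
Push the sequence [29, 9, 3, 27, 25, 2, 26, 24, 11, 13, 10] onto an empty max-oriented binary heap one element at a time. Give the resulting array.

[29, 27, 26, 24, 25, 2, 3, 9, 11, 13, 10]

Insert 29:
  append 29 at index 0 → [29] (no swap needed)
Insert 9:
  append 9 at index 1 → [29, 9] (no swap needed)
Insert 3:
  append 3 at index 2 → [29, 9, 3] (no swap needed)
Insert 27:
  append 27 at index 3 → [29, 9, 3, 27]
  27 > parent 9 at index 1, swap → [29, 27, 3, 9]
Insert 25:
  append 25 at index 4 → [29, 27, 3, 9, 25] (no swap needed)
Insert 2:
  append 2 at index 5 → [29, 27, 3, 9, 25, 2] (no swap needed)
Insert 26:
  append 26 at index 6 → [29, 27, 3, 9, 25, 2, 26]
  26 > parent 3 at index 2, swap → [29, 27, 26, 9, 25, 2, 3]
Insert 24:
  append 24 at index 7 → [29, 27, 26, 9, 25, 2, 3, 24]
  24 > parent 9 at index 3, swap → [29, 27, 26, 24, 25, 2, 3, 9]
Insert 11:
  append 11 at index 8 → [29, 27, 26, 24, 25, 2, 3, 9, 11] (no swap needed)
Insert 13:
  append 13 at index 9 → [29, 27, 26, 24, 25, 2, 3, 9, 11, 13] (no swap needed)
Insert 10:
  append 10 at index 10 → [29, 27, 26, 24, 25, 2, 3, 9, 11, 13, 10] (no swap needed)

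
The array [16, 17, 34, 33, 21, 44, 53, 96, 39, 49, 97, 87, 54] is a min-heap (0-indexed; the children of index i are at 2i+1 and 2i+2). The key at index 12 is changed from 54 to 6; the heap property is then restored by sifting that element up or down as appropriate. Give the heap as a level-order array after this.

[6, 17, 16, 33, 21, 34, 53, 96, 39, 49, 97, 87, 44]

set index 12 from 54 to 6 → [16, 17, 34, 33, 21, 44, 53, 96, 39, 49, 97, 87, 6]
6 < parent 44 at index 5, swap → [16, 17, 34, 33, 21, 6, 53, 96, 39, 49, 97, 87, 44]
6 < parent 34 at index 2, swap → [16, 17, 6, 33, 21, 34, 53, 96, 39, 49, 97, 87, 44]
6 < parent 16 at index 0, swap → [6, 17, 16, 33, 21, 34, 53, 96, 39, 49, 97, 87, 44]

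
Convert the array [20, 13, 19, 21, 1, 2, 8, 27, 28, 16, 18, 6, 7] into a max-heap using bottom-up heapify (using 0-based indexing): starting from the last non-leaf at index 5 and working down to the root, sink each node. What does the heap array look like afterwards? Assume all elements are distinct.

sift down from index 5:
  2 vs larger child 7 at index 12, swap → [20, 13, 19, 21, 1, 7, 8, 27, 28, 16, 18, 6, 2]
sift down from index 4:
  1 vs larger child 18 at index 10, swap → [20, 13, 19, 21, 18, 7, 8, 27, 28, 16, 1, 6, 2]
sift down from index 3:
  21 vs larger child 28 at index 8, swap → [20, 13, 19, 28, 18, 7, 8, 27, 21, 16, 1, 6, 2]
sift down from index 2: already satisfies heap property
sift down from index 1:
  13 vs larger child 28 at index 3, swap → [20, 28, 19, 13, 18, 7, 8, 27, 21, 16, 1, 6, 2]
  13 vs larger child 27 at index 7, swap → [20, 28, 19, 27, 18, 7, 8, 13, 21, 16, 1, 6, 2]
sift down from index 0:
  20 vs larger child 28 at index 1, swap → [28, 20, 19, 27, 18, 7, 8, 13, 21, 16, 1, 6, 2]
  20 vs larger child 27 at index 3, swap → [28, 27, 19, 20, 18, 7, 8, 13, 21, 16, 1, 6, 2]
  20 vs larger child 21 at index 8, swap → [28, 27, 19, 21, 18, 7, 8, 13, 20, 16, 1, 6, 2]

[28, 27, 19, 21, 18, 7, 8, 13, 20, 16, 1, 6, 2]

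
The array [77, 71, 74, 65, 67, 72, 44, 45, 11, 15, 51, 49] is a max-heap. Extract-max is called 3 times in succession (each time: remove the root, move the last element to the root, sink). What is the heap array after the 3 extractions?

extract-max #1 returns 77:
  remove root 77; move last element 49 to root → [49, 71, 74, 65, 67, 72, 44, 45, 11, 15, 51]
  49 vs larger child 74 at index 2, swap → [74, 71, 49, 65, 67, 72, 44, 45, 11, 15, 51]
  49 vs larger child 72 at index 5, swap → [74, 71, 72, 65, 67, 49, 44, 45, 11, 15, 51]
extract-max #2 returns 74:
  remove root 74; move last element 51 to root → [51, 71, 72, 65, 67, 49, 44, 45, 11, 15]
  51 vs larger child 72 at index 2, swap → [72, 71, 51, 65, 67, 49, 44, 45, 11, 15]
extract-max #3 returns 72:
  remove root 72; move last element 15 to root → [15, 71, 51, 65, 67, 49, 44, 45, 11]
  15 vs larger child 71 at index 1, swap → [71, 15, 51, 65, 67, 49, 44, 45, 11]
  15 vs larger child 67 at index 4, swap → [71, 67, 51, 65, 15, 49, 44, 45, 11]

[71, 67, 51, 65, 15, 49, 44, 45, 11]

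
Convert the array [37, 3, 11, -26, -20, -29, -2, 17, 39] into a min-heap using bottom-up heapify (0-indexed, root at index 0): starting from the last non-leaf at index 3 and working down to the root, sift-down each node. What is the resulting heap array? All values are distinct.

sift down from index 3: already satisfies heap property
sift down from index 2:
  11 vs smaller child -29 at index 5, swap → [37, 3, -29, -26, -20, 11, -2, 17, 39]
sift down from index 1:
  3 vs smaller child -26 at index 3, swap → [37, -26, -29, 3, -20, 11, -2, 17, 39]
sift down from index 0:
  37 vs smaller child -29 at index 2, swap → [-29, -26, 37, 3, -20, 11, -2, 17, 39]
  37 vs smaller child -2 at index 6, swap → [-29, -26, -2, 3, -20, 11, 37, 17, 39]

[-29, -26, -2, 3, -20, 11, 37, 17, 39]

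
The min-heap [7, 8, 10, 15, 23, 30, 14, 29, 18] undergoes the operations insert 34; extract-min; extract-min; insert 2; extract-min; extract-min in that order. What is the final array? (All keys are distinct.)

[14, 15, 29, 18, 23, 30, 34]

insert 34:
  append 34 at index 9 → [7, 8, 10, 15, 23, 30, 14, 29, 18, 34] (no swap needed)
extract-min → returns 7:
  remove root 7; move last element 34 to root → [34, 8, 10, 15, 23, 30, 14, 29, 18]
  34 vs smaller child 8 at index 1, swap → [8, 34, 10, 15, 23, 30, 14, 29, 18]
  34 vs smaller child 15 at index 3, swap → [8, 15, 10, 34, 23, 30, 14, 29, 18]
  34 vs smaller child 18 at index 8, swap → [8, 15, 10, 18, 23, 30, 14, 29, 34]
extract-min → returns 8:
  remove root 8; move last element 34 to root → [34, 15, 10, 18, 23, 30, 14, 29]
  34 vs smaller child 10 at index 2, swap → [10, 15, 34, 18, 23, 30, 14, 29]
  34 vs smaller child 14 at index 6, swap → [10, 15, 14, 18, 23, 30, 34, 29]
insert 2:
  append 2 at index 8 → [10, 15, 14, 18, 23, 30, 34, 29, 2]
  2 < parent 18 at index 3, swap → [10, 15, 14, 2, 23, 30, 34, 29, 18]
  2 < parent 15 at index 1, swap → [10, 2, 14, 15, 23, 30, 34, 29, 18]
  2 < parent 10 at index 0, swap → [2, 10, 14, 15, 23, 30, 34, 29, 18]
extract-min → returns 2:
  remove root 2; move last element 18 to root → [18, 10, 14, 15, 23, 30, 34, 29]
  18 vs smaller child 10 at index 1, swap → [10, 18, 14, 15, 23, 30, 34, 29]
  18 vs smaller child 15 at index 3, swap → [10, 15, 14, 18, 23, 30, 34, 29]
extract-min → returns 10:
  remove root 10; move last element 29 to root → [29, 15, 14, 18, 23, 30, 34]
  29 vs smaller child 14 at index 2, swap → [14, 15, 29, 18, 23, 30, 34]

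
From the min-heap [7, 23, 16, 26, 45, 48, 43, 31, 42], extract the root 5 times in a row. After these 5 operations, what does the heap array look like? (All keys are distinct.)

[42, 43, 45, 48]

extract-min #1 returns 7:
  remove root 7; move last element 42 to root → [42, 23, 16, 26, 45, 48, 43, 31]
  42 vs smaller child 16 at index 2, swap → [16, 23, 42, 26, 45, 48, 43, 31]
extract-min #2 returns 16:
  remove root 16; move last element 31 to root → [31, 23, 42, 26, 45, 48, 43]
  31 vs smaller child 23 at index 1, swap → [23, 31, 42, 26, 45, 48, 43]
  31 vs smaller child 26 at index 3, swap → [23, 26, 42, 31, 45, 48, 43]
extract-min #3 returns 23:
  remove root 23; move last element 43 to root → [43, 26, 42, 31, 45, 48]
  43 vs smaller child 26 at index 1, swap → [26, 43, 42, 31, 45, 48]
  43 vs smaller child 31 at index 3, swap → [26, 31, 42, 43, 45, 48]
extract-min #4 returns 26:
  remove root 26; move last element 48 to root → [48, 31, 42, 43, 45]
  48 vs smaller child 31 at index 1, swap → [31, 48, 42, 43, 45]
  48 vs smaller child 43 at index 3, swap → [31, 43, 42, 48, 45]
extract-min #5 returns 31:
  remove root 31; move last element 45 to root → [45, 43, 42, 48]
  45 vs smaller child 42 at index 2, swap → [42, 43, 45, 48]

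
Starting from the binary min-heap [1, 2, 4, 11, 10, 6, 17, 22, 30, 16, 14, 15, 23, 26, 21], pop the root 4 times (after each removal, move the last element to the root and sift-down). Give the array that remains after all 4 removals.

extract-min #1 returns 1:
  remove root 1; move last element 21 to root → [21, 2, 4, 11, 10, 6, 17, 22, 30, 16, 14, 15, 23, 26]
  21 vs smaller child 2 at index 1, swap → [2, 21, 4, 11, 10, 6, 17, 22, 30, 16, 14, 15, 23, 26]
  21 vs smaller child 10 at index 4, swap → [2, 10, 4, 11, 21, 6, 17, 22, 30, 16, 14, 15, 23, 26]
  21 vs smaller child 14 at index 10, swap → [2, 10, 4, 11, 14, 6, 17, 22, 30, 16, 21, 15, 23, 26]
extract-min #2 returns 2:
  remove root 2; move last element 26 to root → [26, 10, 4, 11, 14, 6, 17, 22, 30, 16, 21, 15, 23]
  26 vs smaller child 4 at index 2, swap → [4, 10, 26, 11, 14, 6, 17, 22, 30, 16, 21, 15, 23]
  26 vs smaller child 6 at index 5, swap → [4, 10, 6, 11, 14, 26, 17, 22, 30, 16, 21, 15, 23]
  26 vs smaller child 15 at index 11, swap → [4, 10, 6, 11, 14, 15, 17, 22, 30, 16, 21, 26, 23]
extract-min #3 returns 4:
  remove root 4; move last element 23 to root → [23, 10, 6, 11, 14, 15, 17, 22, 30, 16, 21, 26]
  23 vs smaller child 6 at index 2, swap → [6, 10, 23, 11, 14, 15, 17, 22, 30, 16, 21, 26]
  23 vs smaller child 15 at index 5, swap → [6, 10, 15, 11, 14, 23, 17, 22, 30, 16, 21, 26]
extract-min #4 returns 6:
  remove root 6; move last element 26 to root → [26, 10, 15, 11, 14, 23, 17, 22, 30, 16, 21]
  26 vs smaller child 10 at index 1, swap → [10, 26, 15, 11, 14, 23, 17, 22, 30, 16, 21]
  26 vs smaller child 11 at index 3, swap → [10, 11, 15, 26, 14, 23, 17, 22, 30, 16, 21]
  26 vs smaller child 22 at index 7, swap → [10, 11, 15, 22, 14, 23, 17, 26, 30, 16, 21]

[10, 11, 15, 22, 14, 23, 17, 26, 30, 16, 21]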